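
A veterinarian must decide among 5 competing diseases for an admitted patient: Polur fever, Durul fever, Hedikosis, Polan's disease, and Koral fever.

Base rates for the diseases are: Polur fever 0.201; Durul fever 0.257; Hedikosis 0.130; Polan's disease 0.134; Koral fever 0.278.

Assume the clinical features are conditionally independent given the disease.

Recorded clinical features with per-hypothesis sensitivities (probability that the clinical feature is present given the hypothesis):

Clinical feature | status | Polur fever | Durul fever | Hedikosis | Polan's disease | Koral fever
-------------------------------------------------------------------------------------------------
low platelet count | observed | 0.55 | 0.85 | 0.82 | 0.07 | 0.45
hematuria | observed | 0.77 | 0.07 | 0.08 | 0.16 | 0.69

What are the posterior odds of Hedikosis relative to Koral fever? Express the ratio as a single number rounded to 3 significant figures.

Unnormalized posterior weight (prior times the clinical feature likelihoods) for each of the two hypotheses:
  Hedikosis: 0.130 × 0.82 × 0.08 = 0.008528
  Koral fever: 0.278 × 0.45 × 0.69 = 0.086319
Odds(Hedikosis : Koral fever) = 0.008528 / 0.086319 ≈ 0.0988.

0.0988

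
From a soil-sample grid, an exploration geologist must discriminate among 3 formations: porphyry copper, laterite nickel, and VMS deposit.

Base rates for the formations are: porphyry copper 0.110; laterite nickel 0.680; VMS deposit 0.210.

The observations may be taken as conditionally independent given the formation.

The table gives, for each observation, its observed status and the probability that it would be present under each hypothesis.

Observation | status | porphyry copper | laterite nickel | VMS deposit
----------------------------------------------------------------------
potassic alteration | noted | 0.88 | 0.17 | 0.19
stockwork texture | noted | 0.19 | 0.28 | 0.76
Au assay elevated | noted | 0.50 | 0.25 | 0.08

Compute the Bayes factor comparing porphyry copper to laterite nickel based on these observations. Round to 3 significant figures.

The Bayes factor is the ratio of the joint likelihoods of the evidence pattern under the two hypotheses.
  porphyry copper: 0.88 × 0.19 × 0.50 = 0.0836
  laterite nickel: 0.17 × 0.28 × 0.25 = 0.0119
Bayes factor = 0.0836 / 0.0119 ≈ 7.03

7.03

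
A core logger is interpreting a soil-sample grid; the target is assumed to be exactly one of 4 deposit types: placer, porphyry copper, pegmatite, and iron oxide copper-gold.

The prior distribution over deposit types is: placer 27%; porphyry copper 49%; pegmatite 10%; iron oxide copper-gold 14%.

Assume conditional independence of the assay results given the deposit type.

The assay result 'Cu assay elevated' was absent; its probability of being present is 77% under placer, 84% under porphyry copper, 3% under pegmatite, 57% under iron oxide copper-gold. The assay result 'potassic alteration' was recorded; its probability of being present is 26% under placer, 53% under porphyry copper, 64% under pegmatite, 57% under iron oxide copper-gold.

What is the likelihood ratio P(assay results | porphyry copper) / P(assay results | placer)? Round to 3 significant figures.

Take the product of per-assay result likelihoods under each hypothesis (using 1 − P(present | H) for each absent assay result), then divide.
  porphyry copper: (1 − 0.84) × 0.53 = 0.0848
  placer: (1 − 0.77) × 0.26 = 0.0598
Bayes factor = 0.0848 / 0.0598 ≈ 1.42

1.42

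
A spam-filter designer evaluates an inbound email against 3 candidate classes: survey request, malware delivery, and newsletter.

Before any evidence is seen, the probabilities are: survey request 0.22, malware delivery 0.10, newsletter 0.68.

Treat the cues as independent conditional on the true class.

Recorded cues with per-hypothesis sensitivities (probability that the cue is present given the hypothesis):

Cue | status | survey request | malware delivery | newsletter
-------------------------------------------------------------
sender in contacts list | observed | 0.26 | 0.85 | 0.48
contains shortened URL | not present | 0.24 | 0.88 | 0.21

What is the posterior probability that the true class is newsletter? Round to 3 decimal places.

0.828

Multiply each prior by the joint likelihood of the cue pattern (using 1 − P(present | H) for each absent cue):
  survey request: 0.22 × 0.26 × (1 − 0.24) = 0.043472
  malware delivery: 0.10 × 0.85 × (1 − 0.88) = 0.0102
  newsletter: 0.68 × 0.48 × (1 − 0.21) = 0.25786
Normalizing constant Z = 0.043472 + 0.0102 + 0.25786 = 0.31153.
P(newsletter | evidence) = 0.25786 / 0.31153 ≈ 0.828.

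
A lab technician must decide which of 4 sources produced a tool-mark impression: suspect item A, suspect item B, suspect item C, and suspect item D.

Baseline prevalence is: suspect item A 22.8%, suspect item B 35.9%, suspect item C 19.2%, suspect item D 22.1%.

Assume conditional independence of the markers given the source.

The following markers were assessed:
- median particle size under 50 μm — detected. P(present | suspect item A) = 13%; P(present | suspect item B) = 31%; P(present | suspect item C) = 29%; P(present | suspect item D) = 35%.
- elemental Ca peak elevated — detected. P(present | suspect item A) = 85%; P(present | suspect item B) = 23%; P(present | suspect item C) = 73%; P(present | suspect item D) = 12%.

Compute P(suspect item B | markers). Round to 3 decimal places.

Multiply each prior by the joint likelihood of the marker pattern:
  suspect item A: 0.228 × 0.13 × 0.85 = 0.025194
  suspect item B: 0.359 × 0.31 × 0.23 = 0.025597
  suspect item C: 0.192 × 0.29 × 0.73 = 0.040646
  suspect item D: 0.221 × 0.35 × 0.12 = 0.009282
Marginal likelihood of the evidence = 0.10072.
P(suspect item B | evidence) = 0.025597 / 0.10072 ≈ 0.254.

0.254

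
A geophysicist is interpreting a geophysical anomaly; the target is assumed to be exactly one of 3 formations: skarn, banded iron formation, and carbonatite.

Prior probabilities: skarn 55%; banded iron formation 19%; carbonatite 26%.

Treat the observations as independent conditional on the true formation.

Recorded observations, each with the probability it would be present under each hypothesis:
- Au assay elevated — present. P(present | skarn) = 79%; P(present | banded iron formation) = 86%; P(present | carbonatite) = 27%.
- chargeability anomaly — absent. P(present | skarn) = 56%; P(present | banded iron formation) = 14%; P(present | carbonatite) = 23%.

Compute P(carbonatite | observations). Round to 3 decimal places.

0.140

Multiply each prior by the joint likelihood of the evidence pattern (using 1 − P(present | H) for each absent observation):
  skarn: 0.55 × 0.79 × (1 − 0.56) = 0.19118
  banded iron formation: 0.19 × 0.86 × (1 − 0.14) = 0.14052
  carbonatite: 0.26 × 0.27 × (1 − 0.23) = 0.054054
Marginal likelihood of the evidence = 0.38576.
P(carbonatite | evidence) = 0.054054 / 0.38576 ≈ 0.140.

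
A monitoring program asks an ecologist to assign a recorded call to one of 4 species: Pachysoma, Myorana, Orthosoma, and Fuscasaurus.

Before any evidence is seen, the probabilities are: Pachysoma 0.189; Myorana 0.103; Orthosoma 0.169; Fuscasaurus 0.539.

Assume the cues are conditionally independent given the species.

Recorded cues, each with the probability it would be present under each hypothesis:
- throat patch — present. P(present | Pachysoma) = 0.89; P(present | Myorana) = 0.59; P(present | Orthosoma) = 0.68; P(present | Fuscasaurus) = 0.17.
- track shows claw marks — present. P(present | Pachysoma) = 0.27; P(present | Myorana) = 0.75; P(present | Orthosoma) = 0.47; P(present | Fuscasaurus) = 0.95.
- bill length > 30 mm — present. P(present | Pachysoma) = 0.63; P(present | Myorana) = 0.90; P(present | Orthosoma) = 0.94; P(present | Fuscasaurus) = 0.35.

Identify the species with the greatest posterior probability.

Orthosoma

For each hypothesis, the unnormalized posterior weight is prior × product of the cue likelihoods:
  Pachysoma: 0.189 × 0.89 × 0.27 × 0.63 = 0.028613
  Myorana: 0.103 × 0.59 × 0.75 × 0.90 = 0.04102
  Orthosoma: 0.169 × 0.68 × 0.47 × 0.94 = 0.050772
  Fuscasaurus: 0.539 × 0.17 × 0.95 × 0.35 = 0.030467
Normalizing constant Z = 0.028613 + 0.04102 + 0.050772 + 0.030467 = 0.15087.
P(Pachysoma | evidence) ≈ 0.028613 / 0.15087 ≈ 0.190
P(Myorana | evidence) ≈ 0.04102 / 0.15087 ≈ 0.272
P(Orthosoma | evidence) ≈ 0.050772 / 0.15087 ≈ 0.337
P(Fuscasaurus | evidence) ≈ 0.030467 / 0.15087 ≈ 0.202
The largest is 0.337, so Orthosoma is most probable.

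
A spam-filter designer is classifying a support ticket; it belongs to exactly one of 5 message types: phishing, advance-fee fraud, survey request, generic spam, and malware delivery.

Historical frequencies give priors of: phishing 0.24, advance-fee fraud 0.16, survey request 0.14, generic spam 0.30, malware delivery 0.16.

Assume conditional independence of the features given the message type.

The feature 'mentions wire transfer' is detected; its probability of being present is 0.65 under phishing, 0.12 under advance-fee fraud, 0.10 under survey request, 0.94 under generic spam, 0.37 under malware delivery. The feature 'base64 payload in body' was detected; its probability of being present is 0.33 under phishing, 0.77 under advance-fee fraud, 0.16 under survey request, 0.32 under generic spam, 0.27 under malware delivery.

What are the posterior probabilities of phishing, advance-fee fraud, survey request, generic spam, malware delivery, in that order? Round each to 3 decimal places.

Multiply each prior by the joint likelihood of the feature pattern:
  phishing: 0.24 × 0.65 × 0.33 = 0.05148
  advance-fee fraud: 0.16 × 0.12 × 0.77 = 0.014784
  survey request: 0.14 × 0.10 × 0.16 = 0.00224
  generic spam: 0.30 × 0.94 × 0.32 = 0.09024
  malware delivery: 0.16 × 0.37 × 0.27 = 0.015984
The unnormalized weights sum to 0.17473.
P(phishing | evidence) = 0.05148 / 0.17473 ≈ 0.295
P(advance-fee fraud | evidence) = 0.014784 / 0.17473 ≈ 0.085
P(survey request | evidence) = 0.00224 / 0.17473 ≈ 0.013
P(generic spam | evidence) = 0.09024 / 0.17473 ≈ 0.516
P(malware delivery | evidence) = 0.015984 / 0.17473 ≈ 0.091

0.295, 0.085, 0.013, 0.516, 0.091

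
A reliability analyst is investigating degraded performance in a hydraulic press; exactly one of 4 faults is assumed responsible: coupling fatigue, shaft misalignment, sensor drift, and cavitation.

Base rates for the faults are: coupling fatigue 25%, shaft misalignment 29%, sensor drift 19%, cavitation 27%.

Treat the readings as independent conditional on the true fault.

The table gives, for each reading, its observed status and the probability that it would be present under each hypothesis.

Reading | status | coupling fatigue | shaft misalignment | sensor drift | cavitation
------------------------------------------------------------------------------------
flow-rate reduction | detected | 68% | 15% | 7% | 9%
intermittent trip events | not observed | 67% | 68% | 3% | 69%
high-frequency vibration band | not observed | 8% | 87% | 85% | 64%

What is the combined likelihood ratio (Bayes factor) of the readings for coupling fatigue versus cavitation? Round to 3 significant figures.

20.6

The Bayes factor is the ratio of the joint likelihoods of the reading pattern under the two hypotheses (using 1 − P(present | H) for each absent reading).
  coupling fatigue: 0.68 × (1 − 0.67) × (1 − 0.08) = 0.20645
  cavitation: 0.09 × (1 − 0.69) × (1 − 0.64) = 0.010044
Bayes factor = 0.20645 / 0.010044 ≈ 20.6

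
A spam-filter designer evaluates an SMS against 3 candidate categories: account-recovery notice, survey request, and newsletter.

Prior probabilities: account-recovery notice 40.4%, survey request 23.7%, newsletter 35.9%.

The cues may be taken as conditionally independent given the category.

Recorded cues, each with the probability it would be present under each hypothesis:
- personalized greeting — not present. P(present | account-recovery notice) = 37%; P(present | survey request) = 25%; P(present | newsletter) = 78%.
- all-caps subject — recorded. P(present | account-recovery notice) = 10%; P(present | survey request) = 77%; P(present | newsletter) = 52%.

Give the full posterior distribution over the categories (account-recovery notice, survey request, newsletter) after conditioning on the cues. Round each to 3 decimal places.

For each hypothesis, the unnormalized posterior weight is prior × product of the cue likelihoods (using 1 − P(present | H) for each absent cue):
  account-recovery notice: 0.404 × (1 − 0.37) × 0.10 = 0.025452
  survey request: 0.237 × (1 − 0.25) × 0.77 = 0.13687
  newsletter: 0.359 × (1 − 0.78) × 0.52 = 0.04107
Normalizing constant Z = 0.025452 + 0.13687 + 0.04107 = 0.20339.
P(account-recovery notice | evidence) = 0.025452 / 0.20339 ≈ 0.125
P(survey request | evidence) = 0.13687 / 0.20339 ≈ 0.673
P(newsletter | evidence) = 0.04107 / 0.20339 ≈ 0.202

0.125, 0.673, 0.202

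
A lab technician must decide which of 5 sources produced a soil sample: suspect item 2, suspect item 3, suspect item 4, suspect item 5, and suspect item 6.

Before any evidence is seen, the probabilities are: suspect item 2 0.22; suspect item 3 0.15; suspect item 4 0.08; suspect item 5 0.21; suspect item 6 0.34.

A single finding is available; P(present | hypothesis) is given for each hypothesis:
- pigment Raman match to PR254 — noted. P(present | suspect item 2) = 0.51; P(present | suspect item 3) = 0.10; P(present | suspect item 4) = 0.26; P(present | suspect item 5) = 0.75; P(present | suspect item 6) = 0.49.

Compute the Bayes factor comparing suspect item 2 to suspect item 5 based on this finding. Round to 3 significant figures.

0.680

The Bayes factor is the ratio of the two likelihoods.
  suspect item 2: 0.51
  suspect item 5: 0.75
Bayes factor = 0.51 / 0.75 ≈ 0.680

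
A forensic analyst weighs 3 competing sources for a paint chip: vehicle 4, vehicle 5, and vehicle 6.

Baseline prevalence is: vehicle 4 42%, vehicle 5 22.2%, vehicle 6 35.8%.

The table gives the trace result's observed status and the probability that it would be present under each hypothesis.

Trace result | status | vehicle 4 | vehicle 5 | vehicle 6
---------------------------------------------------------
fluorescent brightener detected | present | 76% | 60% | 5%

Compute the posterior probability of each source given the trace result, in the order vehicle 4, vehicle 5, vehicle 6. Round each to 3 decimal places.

0.679, 0.283, 0.038

Multiply each prior by the likelihood of the trace result:
  vehicle 4: 0.420 × 0.76 = 0.3192
  vehicle 5: 0.222 × 0.60 = 0.1332
  vehicle 6: 0.358 × 0.05 = 0.0179
The unnormalized weights sum to 0.4703.
P(vehicle 4 | evidence) = 0.3192 / 0.4703 ≈ 0.679
P(vehicle 5 | evidence) = 0.1332 / 0.4703 ≈ 0.283
P(vehicle 6 | evidence) = 0.0179 / 0.4703 ≈ 0.038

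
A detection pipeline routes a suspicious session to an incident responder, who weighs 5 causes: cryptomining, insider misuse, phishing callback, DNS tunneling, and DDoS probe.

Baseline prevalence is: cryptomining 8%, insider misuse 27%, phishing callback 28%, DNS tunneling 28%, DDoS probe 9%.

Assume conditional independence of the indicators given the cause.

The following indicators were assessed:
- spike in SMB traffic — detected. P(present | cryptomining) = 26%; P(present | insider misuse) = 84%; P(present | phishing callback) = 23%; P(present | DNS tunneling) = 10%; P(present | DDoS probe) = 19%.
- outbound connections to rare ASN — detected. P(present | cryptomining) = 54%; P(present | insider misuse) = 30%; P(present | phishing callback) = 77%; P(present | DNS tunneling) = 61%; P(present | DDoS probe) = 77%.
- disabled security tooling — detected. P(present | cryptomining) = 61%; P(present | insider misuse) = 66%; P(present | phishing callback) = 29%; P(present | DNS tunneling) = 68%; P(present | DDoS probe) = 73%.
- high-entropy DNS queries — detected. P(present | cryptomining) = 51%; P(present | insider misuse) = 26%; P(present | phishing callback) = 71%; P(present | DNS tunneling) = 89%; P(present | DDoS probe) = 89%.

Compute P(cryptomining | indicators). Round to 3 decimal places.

By Bayes' rule with conditional independence, the unnormalized weight for each hypothesis is prior × ∏ likelihoods:
  cryptomining: 0.08 × 0.26 × 0.54 × 0.61 × 0.51 = 0.0034943
  insider misuse: 0.27 × 0.84 × 0.30 × 0.66 × 0.26 = 0.011676
  phishing callback: 0.28 × 0.23 × 0.77 × 0.29 × 0.71 = 0.01021
  DNS tunneling: 0.28 × 0.10 × 0.61 × 0.68 × 0.89 = 0.010337
  DDoS probe: 0.09 × 0.19 × 0.77 × 0.73 × 0.89 = 0.0085546
The unnormalized weights sum to 0.044272.
P(cryptomining | evidence) = 0.0034943 / 0.044272 ≈ 0.079.

0.079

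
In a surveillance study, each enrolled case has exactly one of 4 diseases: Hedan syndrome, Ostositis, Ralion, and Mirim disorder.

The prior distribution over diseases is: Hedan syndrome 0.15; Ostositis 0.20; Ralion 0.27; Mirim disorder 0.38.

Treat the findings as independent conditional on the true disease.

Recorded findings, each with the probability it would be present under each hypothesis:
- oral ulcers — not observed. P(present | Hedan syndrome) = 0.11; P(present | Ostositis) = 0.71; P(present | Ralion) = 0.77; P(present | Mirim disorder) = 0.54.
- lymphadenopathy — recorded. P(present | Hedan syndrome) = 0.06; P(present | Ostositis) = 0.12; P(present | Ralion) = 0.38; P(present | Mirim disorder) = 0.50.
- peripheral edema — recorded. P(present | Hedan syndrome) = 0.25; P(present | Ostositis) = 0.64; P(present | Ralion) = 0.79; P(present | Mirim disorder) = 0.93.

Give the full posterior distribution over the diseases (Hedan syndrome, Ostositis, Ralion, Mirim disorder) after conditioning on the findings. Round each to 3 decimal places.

0.019, 0.042, 0.175, 0.764

By Bayes' rule with conditional independence, the unnormalized weight for each hypothesis is prior × ∏ likelihoods (using 1 − P(present | H) for each absent finding):
  Hedan syndrome: 0.15 × (1 − 0.11) × 0.06 × 0.25 = 0.0020025
  Ostositis: 0.20 × (1 − 0.71) × 0.12 × 0.64 = 0.0044544
  Ralion: 0.27 × (1 − 0.77) × 0.38 × 0.79 = 0.018642
  Mirim disorder: 0.38 × (1 − 0.54) × 0.50 × 0.93 = 0.081282
The unnormalized weights sum to 0.10638.
P(Hedan syndrome | evidence) = 0.0020025 / 0.10638 ≈ 0.019
P(Ostositis | evidence) = 0.0044544 / 0.10638 ≈ 0.042
P(Ralion | evidence) = 0.018642 / 0.10638 ≈ 0.175
P(Mirim disorder | evidence) = 0.081282 / 0.10638 ≈ 0.764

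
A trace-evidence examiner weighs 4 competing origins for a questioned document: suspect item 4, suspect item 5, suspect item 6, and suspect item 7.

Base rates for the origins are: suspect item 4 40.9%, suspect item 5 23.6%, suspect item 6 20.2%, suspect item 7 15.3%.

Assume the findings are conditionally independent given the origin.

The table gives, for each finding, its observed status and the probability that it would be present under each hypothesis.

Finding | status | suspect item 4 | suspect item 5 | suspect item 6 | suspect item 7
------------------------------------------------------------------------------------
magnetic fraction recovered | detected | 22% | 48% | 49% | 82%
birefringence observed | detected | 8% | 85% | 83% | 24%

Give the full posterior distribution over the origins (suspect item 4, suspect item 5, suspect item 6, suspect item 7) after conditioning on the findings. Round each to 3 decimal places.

For each hypothesis, the unnormalized posterior weight is prior × product of the finding likelihoods:
  suspect item 4: 0.409 × 0.22 × 0.08 = 0.0071984
  suspect item 5: 0.236 × 0.48 × 0.85 = 0.096288
  suspect item 6: 0.202 × 0.49 × 0.83 = 0.082153
  suspect item 7: 0.153 × 0.82 × 0.24 = 0.03011
Normalizing constant Z = 0.0071984 + 0.096288 + 0.082153 + 0.03011 = 0.21575.
P(suspect item 4 | evidence) = 0.0071984 / 0.21575 ≈ 0.033
P(suspect item 5 | evidence) = 0.096288 / 0.21575 ≈ 0.446
P(suspect item 6 | evidence) = 0.082153 / 0.21575 ≈ 0.381
P(suspect item 7 | evidence) = 0.03011 / 0.21575 ≈ 0.140

0.033, 0.446, 0.381, 0.140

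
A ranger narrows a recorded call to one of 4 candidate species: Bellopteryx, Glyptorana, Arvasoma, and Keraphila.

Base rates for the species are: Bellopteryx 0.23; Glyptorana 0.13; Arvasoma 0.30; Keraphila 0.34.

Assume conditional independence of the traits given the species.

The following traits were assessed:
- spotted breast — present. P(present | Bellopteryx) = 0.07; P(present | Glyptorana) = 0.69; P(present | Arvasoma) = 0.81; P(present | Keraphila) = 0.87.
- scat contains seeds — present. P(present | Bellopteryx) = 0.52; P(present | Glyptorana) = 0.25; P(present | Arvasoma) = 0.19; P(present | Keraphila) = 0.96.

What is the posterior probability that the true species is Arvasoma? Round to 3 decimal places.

Multiply each prior by the joint likelihood of the trait pattern:
  Bellopteryx: 0.23 × 0.07 × 0.52 = 0.008372
  Glyptorana: 0.13 × 0.69 × 0.25 = 0.022425
  Arvasoma: 0.30 × 0.81 × 0.19 = 0.04617
  Keraphila: 0.34 × 0.87 × 0.96 = 0.28397
The unnormalized weights sum to 0.36094.
P(Arvasoma | evidence) = 0.04617 / 0.36094 ≈ 0.128.

0.128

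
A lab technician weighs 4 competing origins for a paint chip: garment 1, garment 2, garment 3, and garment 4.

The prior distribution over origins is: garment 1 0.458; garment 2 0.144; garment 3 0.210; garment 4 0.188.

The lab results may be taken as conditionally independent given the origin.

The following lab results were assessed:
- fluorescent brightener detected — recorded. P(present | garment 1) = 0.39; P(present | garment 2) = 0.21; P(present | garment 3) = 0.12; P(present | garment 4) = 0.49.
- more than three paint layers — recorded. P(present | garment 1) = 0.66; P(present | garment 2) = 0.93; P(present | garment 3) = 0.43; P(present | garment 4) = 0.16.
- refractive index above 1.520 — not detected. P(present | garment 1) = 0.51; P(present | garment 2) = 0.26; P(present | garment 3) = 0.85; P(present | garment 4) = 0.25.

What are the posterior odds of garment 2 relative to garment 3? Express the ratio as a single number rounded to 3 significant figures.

12.8

Unnormalized posterior weight (prior times the lab result likelihoods) for each of the two hypotheses (using 1 − P(present | H) for each absent lab result):
  garment 2: 0.144 × 0.21 × 0.93 × (1 − 0.26) = 0.020811
  garment 3: 0.210 × 0.12 × 0.43 × (1 − 0.85) = 0.0016254
Odds(garment 2 : garment 3) = 0.020811 / 0.0016254 ≈ 12.8.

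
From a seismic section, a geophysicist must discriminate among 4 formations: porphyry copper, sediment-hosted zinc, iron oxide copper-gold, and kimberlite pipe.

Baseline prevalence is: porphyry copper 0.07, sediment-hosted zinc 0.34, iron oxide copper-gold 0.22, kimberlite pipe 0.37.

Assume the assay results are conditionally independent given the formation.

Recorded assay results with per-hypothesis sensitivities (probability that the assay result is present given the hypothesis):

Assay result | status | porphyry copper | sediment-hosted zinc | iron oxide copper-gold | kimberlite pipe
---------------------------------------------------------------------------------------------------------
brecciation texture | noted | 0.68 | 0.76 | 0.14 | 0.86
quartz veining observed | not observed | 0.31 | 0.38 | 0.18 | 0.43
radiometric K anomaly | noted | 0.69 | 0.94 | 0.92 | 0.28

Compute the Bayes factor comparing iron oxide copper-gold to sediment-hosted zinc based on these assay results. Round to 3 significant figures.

0.238

The Bayes factor is the ratio of the joint likelihoods of the assay result pattern under the two hypotheses (using 1 − P(present | H) for each absent assay result).
  iron oxide copper-gold: 0.14 × (1 − 0.18) × 0.92 = 0.10562
  sediment-hosted zinc: 0.76 × (1 − 0.38) × 0.94 = 0.44293
Bayes factor = 0.10562 / 0.44293 ≈ 0.238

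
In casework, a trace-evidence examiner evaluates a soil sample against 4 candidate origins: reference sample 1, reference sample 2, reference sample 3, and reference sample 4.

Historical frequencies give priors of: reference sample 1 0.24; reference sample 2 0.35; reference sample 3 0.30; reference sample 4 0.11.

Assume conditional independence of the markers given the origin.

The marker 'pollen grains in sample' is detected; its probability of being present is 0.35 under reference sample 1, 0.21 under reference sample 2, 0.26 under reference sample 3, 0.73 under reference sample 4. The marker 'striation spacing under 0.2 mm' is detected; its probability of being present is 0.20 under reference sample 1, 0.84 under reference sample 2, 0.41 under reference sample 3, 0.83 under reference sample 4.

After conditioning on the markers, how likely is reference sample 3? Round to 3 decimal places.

0.181

Multiply each prior by the joint likelihood of the marker pattern:
  reference sample 1: 0.24 × 0.35 × 0.20 = 0.0168
  reference sample 2: 0.35 × 0.21 × 0.84 = 0.06174
  reference sample 3: 0.30 × 0.26 × 0.41 = 0.03198
  reference sample 4: 0.11 × 0.73 × 0.83 = 0.066649
Normalizing constant Z = 0.0168 + 0.06174 + 0.03198 + 0.066649 = 0.17717.
P(reference sample 3 | evidence) = 0.03198 / 0.17717 ≈ 0.181.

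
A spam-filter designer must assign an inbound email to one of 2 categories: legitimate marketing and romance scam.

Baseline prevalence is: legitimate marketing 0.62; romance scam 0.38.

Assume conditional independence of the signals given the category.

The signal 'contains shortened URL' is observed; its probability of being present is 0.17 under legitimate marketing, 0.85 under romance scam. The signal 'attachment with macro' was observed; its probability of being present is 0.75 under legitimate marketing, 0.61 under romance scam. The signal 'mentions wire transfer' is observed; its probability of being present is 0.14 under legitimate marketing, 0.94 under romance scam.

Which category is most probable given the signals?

romance scam

By Bayes' rule with conditional independence, the unnormalized weight for each hypothesis is prior × ∏ likelihoods:
  legitimate marketing: 0.62 × 0.17 × 0.75 × 0.14 = 0.011067
  romance scam: 0.38 × 0.85 × 0.61 × 0.94 = 0.18521
The unnormalized weights sum to 0.19628.
P(legitimate marketing | evidence) ≈ 0.011067 / 0.19628 ≈ 0.056
P(romance scam | evidence) ≈ 0.18521 / 0.19628 ≈ 0.944
The largest is 0.944, so romance scam is most probable.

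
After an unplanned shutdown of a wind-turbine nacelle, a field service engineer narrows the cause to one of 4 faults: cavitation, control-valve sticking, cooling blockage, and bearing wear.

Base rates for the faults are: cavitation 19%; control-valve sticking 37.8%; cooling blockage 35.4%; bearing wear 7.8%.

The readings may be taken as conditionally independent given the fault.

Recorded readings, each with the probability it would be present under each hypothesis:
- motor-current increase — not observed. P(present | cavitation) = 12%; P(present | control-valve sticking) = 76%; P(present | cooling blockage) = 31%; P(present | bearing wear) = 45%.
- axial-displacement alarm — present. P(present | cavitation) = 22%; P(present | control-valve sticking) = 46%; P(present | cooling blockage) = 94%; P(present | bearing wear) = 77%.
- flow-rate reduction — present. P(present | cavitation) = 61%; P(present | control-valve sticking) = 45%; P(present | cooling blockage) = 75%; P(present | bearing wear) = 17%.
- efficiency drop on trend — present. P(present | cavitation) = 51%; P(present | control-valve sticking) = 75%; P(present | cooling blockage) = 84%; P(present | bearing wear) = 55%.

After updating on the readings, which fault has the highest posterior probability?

cooling blockage

By Bayes' rule with conditional independence, the unnormalized weight for each hypothesis is prior × ∏ likelihoods (using 1 − P(present | H) for each absent reading):
  cavitation: 0.190 × (1 − 0.12) × 0.22 × 0.61 × 0.51 = 0.011444
  control-valve sticking: 0.378 × (1 − 0.76) × 0.46 × 0.45 × 0.75 = 0.014084
  cooling blockage: 0.354 × (1 − 0.31) × 0.94 × 0.75 × 0.84 = 0.14465
  bearing wear: 0.078 × (1 − 0.45) × 0.77 × 0.17 × 0.55 = 0.0030886
Normalizing constant Z = 0.011444 + 0.014084 + 0.14465 + 0.0030886 = 0.17327.
P(cavitation | evidence) ≈ 0.011444 / 0.17327 ≈ 0.066
P(control-valve sticking | evidence) ≈ 0.014084 / 0.17327 ≈ 0.081
P(cooling blockage | evidence) ≈ 0.14465 / 0.17327 ≈ 0.835
P(bearing wear | evidence) ≈ 0.0030886 / 0.17327 ≈ 0.018
The largest is 0.835, so cooling blockage is most probable.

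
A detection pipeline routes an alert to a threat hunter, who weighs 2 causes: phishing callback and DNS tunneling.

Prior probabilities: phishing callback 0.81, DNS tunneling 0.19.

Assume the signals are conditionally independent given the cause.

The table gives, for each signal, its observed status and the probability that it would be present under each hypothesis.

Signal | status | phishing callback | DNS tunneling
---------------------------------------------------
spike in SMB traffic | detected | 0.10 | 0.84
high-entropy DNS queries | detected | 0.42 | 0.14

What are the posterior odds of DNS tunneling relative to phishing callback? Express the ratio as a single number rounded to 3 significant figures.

0.657

Posterior odds equal prior odds times the likelihood ratio; only the two competing hypotheses matter.
  DNS tunneling: 0.19 × 0.84 × 0.14 = 0.022344
  phishing callback: 0.81 × 0.10 × 0.42 = 0.03402
Odds(DNS tunneling : phishing callback) = 0.022344 / 0.03402 ≈ 0.657.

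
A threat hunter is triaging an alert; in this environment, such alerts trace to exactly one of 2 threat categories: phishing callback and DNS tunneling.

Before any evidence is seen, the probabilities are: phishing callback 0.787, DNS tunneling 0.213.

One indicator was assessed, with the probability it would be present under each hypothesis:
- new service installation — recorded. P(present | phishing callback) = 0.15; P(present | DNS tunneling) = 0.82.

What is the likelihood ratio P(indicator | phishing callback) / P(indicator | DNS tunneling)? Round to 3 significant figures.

Likelihood of this indicator under each hypothesis:
  phishing callback: 0.15
  DNS tunneling: 0.82
Bayes factor = 0.15 / 0.82 ≈ 0.183

0.183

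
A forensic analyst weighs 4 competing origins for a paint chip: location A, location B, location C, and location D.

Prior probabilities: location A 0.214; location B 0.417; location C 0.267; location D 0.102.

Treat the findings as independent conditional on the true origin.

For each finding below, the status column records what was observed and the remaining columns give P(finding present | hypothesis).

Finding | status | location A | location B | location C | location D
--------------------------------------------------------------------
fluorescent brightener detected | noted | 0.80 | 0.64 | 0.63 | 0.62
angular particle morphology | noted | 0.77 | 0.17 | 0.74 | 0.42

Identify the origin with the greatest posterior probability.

location A

For each hypothesis, the unnormalized posterior weight is prior × product of the finding likelihoods:
  location A: 0.214 × 0.80 × 0.77 = 0.13182
  location B: 0.417 × 0.64 × 0.17 = 0.04537
  location C: 0.267 × 0.63 × 0.74 = 0.12448
  location D: 0.102 × 0.62 × 0.42 = 0.026561
Normalizing constant Z = 0.13182 + 0.04537 + 0.12448 + 0.026561 = 0.32823.
P(location A | evidence) ≈ 0.13182 / 0.32823 ≈ 0.402
P(location B | evidence) ≈ 0.04537 / 0.32823 ≈ 0.138
P(location C | evidence) ≈ 0.12448 / 0.32823 ≈ 0.379
P(location D | evidence) ≈ 0.026561 / 0.32823 ≈ 0.081
The largest is 0.402, so location A is most probable.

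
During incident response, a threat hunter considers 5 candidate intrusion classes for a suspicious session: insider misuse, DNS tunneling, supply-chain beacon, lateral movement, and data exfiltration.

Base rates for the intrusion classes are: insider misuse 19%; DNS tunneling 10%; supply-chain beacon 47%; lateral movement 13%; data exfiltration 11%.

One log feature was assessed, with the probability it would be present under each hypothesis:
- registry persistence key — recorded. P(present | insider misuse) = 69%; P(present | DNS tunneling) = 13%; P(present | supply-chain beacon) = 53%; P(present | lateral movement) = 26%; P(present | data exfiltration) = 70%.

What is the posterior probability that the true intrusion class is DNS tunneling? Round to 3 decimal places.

Multiply each prior by the likelihood of the log feature:
  insider misuse: 0.19 × 0.69 = 0.1311
  DNS tunneling: 0.10 × 0.13 = 0.013
  supply-chain beacon: 0.47 × 0.53 = 0.2491
  lateral movement: 0.13 × 0.26 = 0.0338
  data exfiltration: 0.11 × 0.70 = 0.077
Normalizing constant Z = 0.1311 + 0.013 + 0.2491 + 0.0338 + 0.077 = 0.504.
P(DNS tunneling | evidence) = 0.013 / 0.504 ≈ 0.026.

0.026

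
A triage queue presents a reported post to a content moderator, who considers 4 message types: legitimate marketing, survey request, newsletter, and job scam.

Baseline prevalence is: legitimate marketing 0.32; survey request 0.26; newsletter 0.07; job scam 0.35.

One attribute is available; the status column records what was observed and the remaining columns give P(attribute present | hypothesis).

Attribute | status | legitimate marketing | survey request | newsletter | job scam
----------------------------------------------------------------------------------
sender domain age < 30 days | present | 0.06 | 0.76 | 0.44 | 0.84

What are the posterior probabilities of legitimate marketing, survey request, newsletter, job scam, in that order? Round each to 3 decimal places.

By Bayes' rule, the unnormalized weight for each hypothesis is prior × likelihood:
  legitimate marketing: 0.32 × 0.06 = 0.0192
  survey request: 0.26 × 0.76 = 0.1976
  newsletter: 0.07 × 0.44 = 0.0308
  job scam: 0.35 × 0.84 = 0.294
Marginal likelihood of the evidence = 0.5416.
P(legitimate marketing | evidence) = 0.0192 / 0.5416 ≈ 0.035
P(survey request | evidence) = 0.1976 / 0.5416 ≈ 0.365
P(newsletter | evidence) = 0.0308 / 0.5416 ≈ 0.057
P(job scam | evidence) = 0.294 / 0.5416 ≈ 0.543

0.035, 0.365, 0.057, 0.543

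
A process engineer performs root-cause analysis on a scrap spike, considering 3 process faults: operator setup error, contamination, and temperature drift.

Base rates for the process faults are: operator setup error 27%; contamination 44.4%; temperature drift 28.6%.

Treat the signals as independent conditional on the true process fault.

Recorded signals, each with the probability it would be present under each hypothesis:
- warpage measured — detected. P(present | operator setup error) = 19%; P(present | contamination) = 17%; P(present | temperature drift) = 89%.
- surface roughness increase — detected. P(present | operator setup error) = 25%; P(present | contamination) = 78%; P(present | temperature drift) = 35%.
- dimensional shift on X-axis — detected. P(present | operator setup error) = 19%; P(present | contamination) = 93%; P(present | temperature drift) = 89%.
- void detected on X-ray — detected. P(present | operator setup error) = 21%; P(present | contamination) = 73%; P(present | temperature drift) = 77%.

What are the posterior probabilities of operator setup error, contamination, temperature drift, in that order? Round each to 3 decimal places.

0.005, 0.394, 0.601

By Bayes' rule with conditional independence, the unnormalized weight for each hypothesis is prior × ∏ likelihoods:
  operator setup error: 0.270 × 0.19 × 0.25 × 0.19 × 0.21 = 0.00051172
  contamination: 0.444 × 0.17 × 0.78 × 0.93 × 0.73 = 0.03997
  temperature drift: 0.286 × 0.89 × 0.35 × 0.89 × 0.77 = 0.061053
Normalizing constant Z = 0.00051172 + 0.03997 + 0.061053 = 0.10153.
P(operator setup error | evidence) = 0.00051172 / 0.10153 ≈ 0.005
P(contamination | evidence) = 0.03997 / 0.10153 ≈ 0.394
P(temperature drift | evidence) = 0.061053 / 0.10153 ≈ 0.601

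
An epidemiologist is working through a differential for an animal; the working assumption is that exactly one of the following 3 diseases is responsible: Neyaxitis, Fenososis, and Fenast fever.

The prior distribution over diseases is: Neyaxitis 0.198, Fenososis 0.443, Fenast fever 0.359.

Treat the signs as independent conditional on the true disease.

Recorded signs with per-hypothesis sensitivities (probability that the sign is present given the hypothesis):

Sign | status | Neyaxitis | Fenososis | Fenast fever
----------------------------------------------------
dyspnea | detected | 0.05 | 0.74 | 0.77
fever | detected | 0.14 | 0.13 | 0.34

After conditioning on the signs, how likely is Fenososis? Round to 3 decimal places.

Multiply each prior by the joint likelihood of the sign pattern:
  Neyaxitis: 0.198 × 0.05 × 0.14 = 0.001386
  Fenososis: 0.443 × 0.74 × 0.13 = 0.042617
  Fenast fever: 0.359 × 0.77 × 0.34 = 0.093986
Marginal likelihood of the evidence = 0.13799.
P(Fenososis | evidence) = 0.042617 / 0.13799 ≈ 0.309.

0.309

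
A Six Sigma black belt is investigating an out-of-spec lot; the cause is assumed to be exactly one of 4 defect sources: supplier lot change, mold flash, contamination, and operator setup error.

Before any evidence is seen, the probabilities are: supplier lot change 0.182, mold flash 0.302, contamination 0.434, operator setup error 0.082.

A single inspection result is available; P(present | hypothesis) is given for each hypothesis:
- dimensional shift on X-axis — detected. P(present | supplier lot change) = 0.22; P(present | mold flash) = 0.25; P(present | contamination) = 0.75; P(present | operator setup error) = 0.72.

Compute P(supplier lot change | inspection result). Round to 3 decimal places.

0.080

For each hypothesis, the unnormalized posterior weight is prior × likelihood:
  supplier lot change: 0.182 × 0.22 = 0.04004
  mold flash: 0.302 × 0.25 = 0.0755
  contamination: 0.434 × 0.75 = 0.3255
  operator setup error: 0.082 × 0.72 = 0.05904
The unnormalized weights sum to 0.50008.
P(supplier lot change | evidence) = 0.04004 / 0.50008 ≈ 0.080.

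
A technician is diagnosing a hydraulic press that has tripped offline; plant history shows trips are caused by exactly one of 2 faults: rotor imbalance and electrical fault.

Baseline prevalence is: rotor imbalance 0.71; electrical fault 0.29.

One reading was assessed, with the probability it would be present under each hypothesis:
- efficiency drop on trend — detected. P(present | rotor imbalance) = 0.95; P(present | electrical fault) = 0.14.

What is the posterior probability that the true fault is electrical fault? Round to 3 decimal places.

0.057

By Bayes' rule, the unnormalized weight for each hypothesis is prior × likelihood:
  rotor imbalance: 0.71 × 0.95 = 0.6745
  electrical fault: 0.29 × 0.14 = 0.0406
Normalizing constant Z = 0.6745 + 0.0406 = 0.7151.
P(electrical fault | evidence) = 0.0406 / 0.7151 ≈ 0.057.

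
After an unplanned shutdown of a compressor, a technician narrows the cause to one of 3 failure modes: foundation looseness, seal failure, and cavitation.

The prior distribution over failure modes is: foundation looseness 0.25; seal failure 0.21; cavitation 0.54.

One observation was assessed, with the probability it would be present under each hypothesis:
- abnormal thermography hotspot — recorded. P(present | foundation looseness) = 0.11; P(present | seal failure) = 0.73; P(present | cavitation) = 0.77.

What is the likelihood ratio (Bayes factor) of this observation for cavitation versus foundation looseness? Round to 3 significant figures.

7.00

The Bayes factor is the ratio of the two likelihoods.
  cavitation: 0.77
  foundation looseness: 0.11
Bayes factor = 0.77 / 0.11 ≈ 7.00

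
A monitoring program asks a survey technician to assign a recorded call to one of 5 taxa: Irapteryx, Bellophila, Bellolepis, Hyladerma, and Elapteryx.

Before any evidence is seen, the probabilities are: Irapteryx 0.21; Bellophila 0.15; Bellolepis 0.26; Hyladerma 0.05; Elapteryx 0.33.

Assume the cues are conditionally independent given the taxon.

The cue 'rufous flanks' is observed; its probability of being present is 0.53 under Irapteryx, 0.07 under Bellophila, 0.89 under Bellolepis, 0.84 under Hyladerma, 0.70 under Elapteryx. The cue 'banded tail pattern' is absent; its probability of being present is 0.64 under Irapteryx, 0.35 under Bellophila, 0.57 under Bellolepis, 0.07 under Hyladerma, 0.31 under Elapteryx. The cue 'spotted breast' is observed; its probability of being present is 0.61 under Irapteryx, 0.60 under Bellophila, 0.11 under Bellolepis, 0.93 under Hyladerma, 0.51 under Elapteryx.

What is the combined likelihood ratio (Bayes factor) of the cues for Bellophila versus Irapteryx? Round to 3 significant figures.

0.235

Take the product of per-cue likelihoods under each hypothesis (using 1 − P(present | H) for each absent cue), then divide.
  Bellophila: 0.07 × (1 − 0.35) × 0.60 = 0.0273
  Irapteryx: 0.53 × (1 − 0.64) × 0.61 = 0.11639
Bayes factor = 0.0273 / 0.11639 ≈ 0.235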